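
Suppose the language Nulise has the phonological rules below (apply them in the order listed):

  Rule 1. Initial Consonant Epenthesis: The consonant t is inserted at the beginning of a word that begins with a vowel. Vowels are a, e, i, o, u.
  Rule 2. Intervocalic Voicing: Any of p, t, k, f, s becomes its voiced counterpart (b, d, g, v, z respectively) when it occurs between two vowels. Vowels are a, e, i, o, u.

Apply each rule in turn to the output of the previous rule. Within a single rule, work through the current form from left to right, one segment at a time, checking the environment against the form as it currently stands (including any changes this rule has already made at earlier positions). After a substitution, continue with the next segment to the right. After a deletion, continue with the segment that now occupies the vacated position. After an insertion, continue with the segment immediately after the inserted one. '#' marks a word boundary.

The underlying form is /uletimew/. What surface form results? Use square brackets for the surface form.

Rule 1 Initial Consonant Epenthesis: [uletimew] → [tuletimew]
Rule 2 Intervocalic Voicing: [tuletimew] → [tuledimew]

[tuledimew]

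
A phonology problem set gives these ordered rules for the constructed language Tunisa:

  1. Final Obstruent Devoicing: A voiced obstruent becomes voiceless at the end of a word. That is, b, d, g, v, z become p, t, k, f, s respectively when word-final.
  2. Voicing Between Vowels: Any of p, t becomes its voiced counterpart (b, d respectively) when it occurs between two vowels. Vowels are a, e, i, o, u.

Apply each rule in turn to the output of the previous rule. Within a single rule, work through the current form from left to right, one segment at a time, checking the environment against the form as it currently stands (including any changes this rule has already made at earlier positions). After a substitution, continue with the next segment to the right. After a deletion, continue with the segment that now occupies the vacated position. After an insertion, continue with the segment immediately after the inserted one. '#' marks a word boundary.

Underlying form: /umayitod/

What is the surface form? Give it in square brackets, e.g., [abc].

[umayidot]

1 Final Obstruent Devoicing: [umayitod] → [umayitot]
2 Voicing Between Vowels: [umayitot] → [umayidot]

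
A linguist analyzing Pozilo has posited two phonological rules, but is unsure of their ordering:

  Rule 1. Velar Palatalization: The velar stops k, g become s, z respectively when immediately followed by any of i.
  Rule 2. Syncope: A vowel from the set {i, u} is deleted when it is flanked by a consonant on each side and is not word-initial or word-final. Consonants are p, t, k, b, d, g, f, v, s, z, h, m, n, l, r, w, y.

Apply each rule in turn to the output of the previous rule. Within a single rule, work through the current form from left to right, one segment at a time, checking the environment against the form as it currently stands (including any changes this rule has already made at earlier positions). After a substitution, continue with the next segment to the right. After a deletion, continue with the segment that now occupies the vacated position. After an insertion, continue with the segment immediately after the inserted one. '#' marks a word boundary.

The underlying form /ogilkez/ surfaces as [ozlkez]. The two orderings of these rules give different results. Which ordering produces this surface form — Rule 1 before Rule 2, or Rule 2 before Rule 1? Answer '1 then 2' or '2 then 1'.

Order 1 then 2:
  1 Velar Palatalization: [ogilkez] → [ozilkez]
  2 Syncope: [ozilkez] → [ozlkez]
  result: [ozlkez]
Order 2 then 1:
  2 Syncope: [ogilkez] → [oglkez]
  1 Velar Palatalization: no change — [oglkez]
  result: [oglkez]

1 then 2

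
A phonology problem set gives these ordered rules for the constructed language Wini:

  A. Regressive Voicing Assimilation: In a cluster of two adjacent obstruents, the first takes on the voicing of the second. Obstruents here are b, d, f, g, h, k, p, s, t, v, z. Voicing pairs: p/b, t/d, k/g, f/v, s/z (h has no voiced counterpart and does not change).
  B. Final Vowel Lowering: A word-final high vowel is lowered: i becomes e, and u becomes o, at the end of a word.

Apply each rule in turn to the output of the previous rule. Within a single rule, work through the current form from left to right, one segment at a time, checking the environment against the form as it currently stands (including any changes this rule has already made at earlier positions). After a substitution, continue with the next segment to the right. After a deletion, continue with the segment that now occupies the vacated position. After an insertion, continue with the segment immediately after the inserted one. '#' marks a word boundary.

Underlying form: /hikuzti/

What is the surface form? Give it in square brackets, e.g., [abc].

A Regressive Voicing Assimilation: [hikuzti] → [hikusti]
B Final Vowel Lowering: [hikusti] → [hikuste]

[hikuste]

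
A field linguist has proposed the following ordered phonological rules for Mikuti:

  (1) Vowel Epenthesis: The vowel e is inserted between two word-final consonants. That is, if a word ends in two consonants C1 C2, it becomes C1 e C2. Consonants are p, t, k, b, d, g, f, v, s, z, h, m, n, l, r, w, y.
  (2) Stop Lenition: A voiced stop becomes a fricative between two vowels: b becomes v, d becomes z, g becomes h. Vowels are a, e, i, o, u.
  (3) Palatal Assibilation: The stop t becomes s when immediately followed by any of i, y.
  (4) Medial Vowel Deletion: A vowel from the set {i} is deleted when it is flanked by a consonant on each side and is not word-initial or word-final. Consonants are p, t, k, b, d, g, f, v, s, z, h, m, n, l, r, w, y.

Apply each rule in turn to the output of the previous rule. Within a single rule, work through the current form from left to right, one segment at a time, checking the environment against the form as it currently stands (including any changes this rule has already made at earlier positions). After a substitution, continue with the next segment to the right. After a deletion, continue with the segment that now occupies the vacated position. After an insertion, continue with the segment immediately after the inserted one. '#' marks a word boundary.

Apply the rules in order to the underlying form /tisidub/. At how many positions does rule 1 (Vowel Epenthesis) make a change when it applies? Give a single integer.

(1) Vowel Epenthesis: no change — [tisidub]
(2) Stop Lenition: [tisidub] → [tisizub]
(3) Palatal Assibilation: [tisizub] → [sisizub]
(4) Medial Vowel Deletion: [sisizub] → [sszub]
Rule 1 changed 0 position(s).

0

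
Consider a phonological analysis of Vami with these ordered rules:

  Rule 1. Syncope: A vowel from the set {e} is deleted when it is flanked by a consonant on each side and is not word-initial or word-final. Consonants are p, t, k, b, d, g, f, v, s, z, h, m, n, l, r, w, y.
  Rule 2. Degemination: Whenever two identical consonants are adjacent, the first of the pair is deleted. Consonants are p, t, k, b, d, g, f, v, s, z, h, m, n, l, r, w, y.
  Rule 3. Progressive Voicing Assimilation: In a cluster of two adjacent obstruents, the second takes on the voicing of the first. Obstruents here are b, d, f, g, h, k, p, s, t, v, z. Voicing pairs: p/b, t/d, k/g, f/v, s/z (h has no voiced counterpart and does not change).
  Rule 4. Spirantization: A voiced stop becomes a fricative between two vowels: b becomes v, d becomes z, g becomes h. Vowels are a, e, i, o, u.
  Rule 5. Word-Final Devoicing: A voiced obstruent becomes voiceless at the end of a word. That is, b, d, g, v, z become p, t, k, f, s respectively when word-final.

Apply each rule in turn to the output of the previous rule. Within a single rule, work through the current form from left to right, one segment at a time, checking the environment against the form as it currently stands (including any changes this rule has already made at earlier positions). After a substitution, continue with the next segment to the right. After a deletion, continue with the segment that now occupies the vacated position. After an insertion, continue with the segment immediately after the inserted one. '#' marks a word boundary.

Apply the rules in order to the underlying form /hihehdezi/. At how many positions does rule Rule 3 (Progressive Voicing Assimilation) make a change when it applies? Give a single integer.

2

Rule 1 Syncope: [hihehdezi] → [hihhdzi]
Rule 2 Degemination: [hihhdzi] → [hihdzi]
Rule 3 Progressive Voicing Assimilation: [hihdzi] → [hihtsi]
Rule 4 Spirantization: no change — [hihtsi]
Rule 5 Word-Final Devoicing: no change — [hihtsi]
Rule Rule 3 changed 2 position(s).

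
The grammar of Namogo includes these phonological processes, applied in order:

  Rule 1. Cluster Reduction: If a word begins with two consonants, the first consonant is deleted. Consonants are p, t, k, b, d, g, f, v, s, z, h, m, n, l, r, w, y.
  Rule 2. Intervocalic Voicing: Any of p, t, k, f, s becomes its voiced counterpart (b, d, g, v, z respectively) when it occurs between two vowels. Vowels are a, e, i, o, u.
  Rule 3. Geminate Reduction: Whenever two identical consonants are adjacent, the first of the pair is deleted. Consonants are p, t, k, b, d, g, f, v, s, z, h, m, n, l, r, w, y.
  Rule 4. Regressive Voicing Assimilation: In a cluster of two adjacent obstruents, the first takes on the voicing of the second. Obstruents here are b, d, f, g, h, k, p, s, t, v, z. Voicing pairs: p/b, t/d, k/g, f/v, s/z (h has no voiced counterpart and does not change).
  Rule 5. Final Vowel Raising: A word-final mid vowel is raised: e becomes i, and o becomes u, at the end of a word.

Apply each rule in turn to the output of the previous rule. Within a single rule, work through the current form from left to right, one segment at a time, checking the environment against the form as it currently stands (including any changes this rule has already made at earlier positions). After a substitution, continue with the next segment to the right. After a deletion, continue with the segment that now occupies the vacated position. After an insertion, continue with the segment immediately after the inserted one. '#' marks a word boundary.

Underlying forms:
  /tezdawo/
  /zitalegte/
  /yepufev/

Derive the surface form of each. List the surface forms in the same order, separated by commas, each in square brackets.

/tezdawo/:
  Rule 1 Cluster Reduction: no change — [tezdawo]
  Rule 2 Intervocalic Voicing: no change — [tezdawo]
  Rule 3 Geminate Reduction: no change — [tezdawo]
  Rule 4 Regressive Voicing Assimilation: no change — [tezdawo]
  Rule 5 Final Vowel Raising: [tezdawo] → [tezdawu]
/zitalegte/:
  Rule 1 Cluster Reduction: no change — [zitalegte]
  Rule 2 Intervocalic Voicing: [zitalegte] → [zidalegte]
  Rule 3 Geminate Reduction: no change — [zidalegte]
  Rule 4 Regressive Voicing Assimilation: [zidalegte] → [zidalekte]
  Rule 5 Final Vowel Raising: [zidalekte] → [zidalekti]
/yepufev/:
  Rule 1 Cluster Reduction: no change — [yepufev]
  Rule 2 Intervocalic Voicing: [yepufev] → [yebuvev]
  Rule 3 Geminate Reduction: no change — [yebuvev]
  Rule 4 Regressive Voicing Assimilation: no change — [yebuvev]
  Rule 5 Final Vowel Raising: no change — [yebuvev]

[tezdawu], [zidalekti], [yebuvev]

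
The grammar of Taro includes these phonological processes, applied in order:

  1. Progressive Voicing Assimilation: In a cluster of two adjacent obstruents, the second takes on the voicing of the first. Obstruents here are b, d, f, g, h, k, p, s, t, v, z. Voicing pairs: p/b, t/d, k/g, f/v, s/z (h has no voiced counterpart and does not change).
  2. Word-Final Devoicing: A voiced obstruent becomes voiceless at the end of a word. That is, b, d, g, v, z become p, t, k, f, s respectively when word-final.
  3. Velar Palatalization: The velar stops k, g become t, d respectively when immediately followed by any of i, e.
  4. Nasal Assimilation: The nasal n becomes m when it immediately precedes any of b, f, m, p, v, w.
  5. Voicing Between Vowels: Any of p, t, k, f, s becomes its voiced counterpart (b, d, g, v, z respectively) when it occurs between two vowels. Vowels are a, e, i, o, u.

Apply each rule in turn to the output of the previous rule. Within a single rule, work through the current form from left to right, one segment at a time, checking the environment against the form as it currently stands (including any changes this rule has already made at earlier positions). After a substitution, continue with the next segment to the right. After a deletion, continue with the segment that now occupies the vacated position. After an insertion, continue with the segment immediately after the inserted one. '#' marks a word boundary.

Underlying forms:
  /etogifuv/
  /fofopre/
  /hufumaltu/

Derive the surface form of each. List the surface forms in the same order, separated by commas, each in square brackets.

[edodivuf], [fovopre], [huvumaltu]

/etogifuv/:
  1 Progressive Voicing Assimilation: no change — [etogifuv]
  2 Word-Final Devoicing: [etogifuv] → [etogifuf]
  3 Velar Palatalization: [etogifuf] → [etodifuf]
  4 Nasal Assimilation: no change — [etodifuf]
  5 Voicing Between Vowels: [etodifuf] → [edodivuf]
/fofopre/:
  1 Progressive Voicing Assimilation: no change — [fofopre]
  2 Word-Final Devoicing: no change — [fofopre]
  3 Velar Palatalization: no change — [fofopre]
  4 Nasal Assimilation: no change — [fofopre]
  5 Voicing Between Vowels: [fofopre] → [fovopre]
/hufumaltu/:
  1 Progressive Voicing Assimilation: no change — [hufumaltu]
  2 Word-Final Devoicing: no change — [hufumaltu]
  3 Velar Palatalization: no change — [hufumaltu]
  4 Nasal Assimilation: no change — [hufumaltu]
  5 Voicing Between Vowels: [hufumaltu] → [huvumaltu]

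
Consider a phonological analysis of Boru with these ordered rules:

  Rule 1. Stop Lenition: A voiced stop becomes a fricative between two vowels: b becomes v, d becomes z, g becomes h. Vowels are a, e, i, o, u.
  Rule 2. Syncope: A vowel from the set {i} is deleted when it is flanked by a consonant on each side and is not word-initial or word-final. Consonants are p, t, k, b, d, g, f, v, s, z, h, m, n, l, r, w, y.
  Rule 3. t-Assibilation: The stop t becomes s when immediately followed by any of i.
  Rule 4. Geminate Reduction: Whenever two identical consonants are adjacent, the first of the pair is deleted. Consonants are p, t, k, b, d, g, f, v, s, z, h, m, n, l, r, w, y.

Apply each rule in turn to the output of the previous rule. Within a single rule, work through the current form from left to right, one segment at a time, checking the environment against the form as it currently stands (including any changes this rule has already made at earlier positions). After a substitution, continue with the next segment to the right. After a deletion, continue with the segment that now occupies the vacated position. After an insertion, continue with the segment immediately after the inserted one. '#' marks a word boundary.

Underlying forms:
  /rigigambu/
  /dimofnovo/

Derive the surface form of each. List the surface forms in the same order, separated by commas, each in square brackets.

[rhambu], [dmofnovo]

/rigigambu/:
  Rule 1 Stop Lenition: [rigigambu] → [rihihambu]
  Rule 2 Syncope: [rihihambu] → [rhhambu]
  Rule 3 t-Assibilation: no change — [rhhambu]
  Rule 4 Geminate Reduction: [rhhambu] → [rhambu]
/dimofnovo/:
  Rule 1 Stop Lenition: no change — [dimofnovo]
  Rule 2 Syncope: [dimofnovo] → [dmofnovo]
  Rule 3 t-Assibilation: no change — [dmofnovo]
  Rule 4 Geminate Reduction: no change — [dmofnovo]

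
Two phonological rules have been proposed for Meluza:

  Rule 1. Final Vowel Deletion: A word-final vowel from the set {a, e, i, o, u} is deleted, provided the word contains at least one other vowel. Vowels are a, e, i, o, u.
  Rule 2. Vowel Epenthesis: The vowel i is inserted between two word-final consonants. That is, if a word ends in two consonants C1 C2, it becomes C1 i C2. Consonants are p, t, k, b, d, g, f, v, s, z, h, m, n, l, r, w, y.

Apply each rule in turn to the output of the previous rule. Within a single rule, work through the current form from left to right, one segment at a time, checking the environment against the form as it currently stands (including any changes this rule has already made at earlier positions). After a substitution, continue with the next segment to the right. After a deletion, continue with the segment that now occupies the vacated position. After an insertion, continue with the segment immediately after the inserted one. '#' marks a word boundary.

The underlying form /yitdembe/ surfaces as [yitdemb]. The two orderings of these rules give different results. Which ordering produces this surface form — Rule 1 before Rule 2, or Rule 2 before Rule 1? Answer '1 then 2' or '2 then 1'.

Order 1 then 2:
  1 Final Vowel Deletion: [yitdembe] → [yitdemb]
  2 Vowel Epenthesis: [yitdemb] → [yitdemib]
  result: [yitdemib]
Order 2 then 1:
  2 Vowel Epenthesis: no change — [yitdembe]
  1 Final Vowel Deletion: [yitdembe] → [yitdemb]
  result: [yitdemb]

2 then 1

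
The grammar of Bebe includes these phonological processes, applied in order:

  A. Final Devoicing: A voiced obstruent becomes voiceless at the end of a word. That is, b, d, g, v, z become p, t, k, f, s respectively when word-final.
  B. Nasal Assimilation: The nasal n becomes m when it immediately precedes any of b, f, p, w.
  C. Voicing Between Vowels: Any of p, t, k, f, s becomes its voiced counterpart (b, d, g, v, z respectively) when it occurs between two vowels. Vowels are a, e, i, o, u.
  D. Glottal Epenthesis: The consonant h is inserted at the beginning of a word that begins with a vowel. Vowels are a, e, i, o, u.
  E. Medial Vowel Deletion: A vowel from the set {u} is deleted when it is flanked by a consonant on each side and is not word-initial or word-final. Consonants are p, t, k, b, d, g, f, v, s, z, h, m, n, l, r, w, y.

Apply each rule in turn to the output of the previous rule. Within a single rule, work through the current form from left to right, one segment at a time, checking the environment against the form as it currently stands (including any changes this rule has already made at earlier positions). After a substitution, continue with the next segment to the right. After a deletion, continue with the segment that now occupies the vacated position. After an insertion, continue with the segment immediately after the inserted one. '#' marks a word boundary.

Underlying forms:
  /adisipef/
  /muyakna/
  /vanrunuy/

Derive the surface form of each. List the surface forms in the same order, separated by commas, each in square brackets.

[hadizibef], [myakna], [vanrny]

/adisipef/:
  A Final Devoicing: no change — [adisipef]
  B Nasal Assimilation: no change — [adisipef]
  C Voicing Between Vowels: [adisipef] → [adizibef]
  D Glottal Epenthesis: [adizibef] → [hadizibef]
  E Medial Vowel Deletion: no change — [hadizibef]
/muyakna/:
  A Final Devoicing: no change — [muyakna]
  B Nasal Assimilation: no change — [muyakna]
  C Voicing Between Vowels: no change — [muyakna]
  D Glottal Epenthesis: no change — [muyakna]
  E Medial Vowel Deletion: [muyakna] → [myakna]
/vanrunuy/:
  A Final Devoicing: no change — [vanrunuy]
  B Nasal Assimilation: no change — [vanrunuy]
  C Voicing Between Vowels: no change — [vanrunuy]
  D Glottal Epenthesis: no change — [vanrunuy]
  E Medial Vowel Deletion: [vanrunuy] → [vanrny]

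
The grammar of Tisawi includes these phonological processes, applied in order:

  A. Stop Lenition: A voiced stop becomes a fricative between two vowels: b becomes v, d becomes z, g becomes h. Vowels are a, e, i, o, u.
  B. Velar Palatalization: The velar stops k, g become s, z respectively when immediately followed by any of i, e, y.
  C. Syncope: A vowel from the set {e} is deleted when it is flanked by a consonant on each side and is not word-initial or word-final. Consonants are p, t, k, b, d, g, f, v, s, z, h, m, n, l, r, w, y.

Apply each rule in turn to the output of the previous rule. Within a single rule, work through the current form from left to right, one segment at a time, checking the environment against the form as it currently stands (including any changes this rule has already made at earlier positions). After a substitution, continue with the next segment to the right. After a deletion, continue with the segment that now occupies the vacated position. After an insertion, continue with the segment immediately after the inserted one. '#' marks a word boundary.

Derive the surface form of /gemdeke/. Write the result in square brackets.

[zmdse]

A Stop Lenition: no change — [gemdeke]
B Velar Palatalization: [gemdeke] → [zemdese]
C Syncope: [zemdese] → [zmdse]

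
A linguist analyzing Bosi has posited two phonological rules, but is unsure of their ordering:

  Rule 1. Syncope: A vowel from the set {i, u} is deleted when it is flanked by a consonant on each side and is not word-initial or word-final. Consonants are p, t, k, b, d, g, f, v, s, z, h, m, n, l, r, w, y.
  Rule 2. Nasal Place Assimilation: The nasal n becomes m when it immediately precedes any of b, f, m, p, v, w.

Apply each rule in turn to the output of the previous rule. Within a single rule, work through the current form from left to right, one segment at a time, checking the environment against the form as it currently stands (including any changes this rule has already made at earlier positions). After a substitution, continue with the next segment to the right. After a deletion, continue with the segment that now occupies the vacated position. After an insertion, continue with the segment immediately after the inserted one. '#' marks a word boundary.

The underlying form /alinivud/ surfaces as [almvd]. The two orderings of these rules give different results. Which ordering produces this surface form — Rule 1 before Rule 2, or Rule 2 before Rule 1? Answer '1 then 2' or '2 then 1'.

1 then 2

Order 1 then 2:
  1 Syncope: [alinivud] → [alnvd]
  2 Nasal Place Assimilation: [alnvd] → [almvd]
  result: [almvd]
Order 2 then 1:
  2 Nasal Place Assimilation: no change — [alinivud]
  1 Syncope: [alinivud] → [alnvd]
  result: [alnvd]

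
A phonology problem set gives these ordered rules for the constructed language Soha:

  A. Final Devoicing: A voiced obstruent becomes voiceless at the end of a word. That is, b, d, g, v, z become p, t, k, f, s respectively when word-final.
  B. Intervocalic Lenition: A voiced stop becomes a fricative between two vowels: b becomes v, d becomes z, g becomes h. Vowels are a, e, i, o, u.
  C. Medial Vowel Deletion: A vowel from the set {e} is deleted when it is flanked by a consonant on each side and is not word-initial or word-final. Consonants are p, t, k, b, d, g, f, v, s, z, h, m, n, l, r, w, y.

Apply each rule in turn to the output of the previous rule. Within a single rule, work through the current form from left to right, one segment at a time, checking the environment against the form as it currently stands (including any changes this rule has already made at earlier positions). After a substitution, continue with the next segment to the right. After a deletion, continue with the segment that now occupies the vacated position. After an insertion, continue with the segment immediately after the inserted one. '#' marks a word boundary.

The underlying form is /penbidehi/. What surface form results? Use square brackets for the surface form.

[pnbizhi]

A Final Devoicing: no change — [penbidehi]
B Intervocalic Lenition: [penbidehi] → [penbizehi]
C Medial Vowel Deletion: [penbizehi] → [pnbizhi]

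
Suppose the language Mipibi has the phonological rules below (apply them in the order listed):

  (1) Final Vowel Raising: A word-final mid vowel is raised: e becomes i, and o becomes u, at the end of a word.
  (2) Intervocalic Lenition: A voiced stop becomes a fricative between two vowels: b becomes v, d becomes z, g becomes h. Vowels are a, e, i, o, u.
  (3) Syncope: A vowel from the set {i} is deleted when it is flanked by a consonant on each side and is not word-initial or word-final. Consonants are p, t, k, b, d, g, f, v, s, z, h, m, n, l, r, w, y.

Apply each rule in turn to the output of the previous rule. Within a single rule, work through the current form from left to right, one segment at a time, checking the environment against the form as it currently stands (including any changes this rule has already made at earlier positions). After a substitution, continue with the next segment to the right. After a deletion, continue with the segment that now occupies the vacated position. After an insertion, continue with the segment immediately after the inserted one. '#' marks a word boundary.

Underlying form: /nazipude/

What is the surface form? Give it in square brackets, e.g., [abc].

[nazpuzi]

(1) Final Vowel Raising: [nazipude] → [nazipudi]
(2) Intervocalic Lenition: [nazipudi] → [nazipuzi]
(3) Syncope: [nazipuzi] → [nazpuzi]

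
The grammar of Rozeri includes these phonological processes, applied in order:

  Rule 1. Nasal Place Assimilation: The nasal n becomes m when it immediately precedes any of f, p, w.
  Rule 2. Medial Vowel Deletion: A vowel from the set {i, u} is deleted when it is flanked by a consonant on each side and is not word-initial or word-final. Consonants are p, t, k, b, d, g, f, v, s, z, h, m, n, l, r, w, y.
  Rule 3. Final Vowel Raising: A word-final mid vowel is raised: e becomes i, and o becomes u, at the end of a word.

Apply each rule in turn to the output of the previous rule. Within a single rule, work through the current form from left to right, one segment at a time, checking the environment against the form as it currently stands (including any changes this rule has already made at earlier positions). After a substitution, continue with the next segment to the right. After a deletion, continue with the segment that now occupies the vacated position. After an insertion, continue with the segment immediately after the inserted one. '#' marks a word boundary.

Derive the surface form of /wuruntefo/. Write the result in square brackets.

Rule 1 Nasal Place Assimilation: no change — [wuruntefo]
Rule 2 Medial Vowel Deletion: [wuruntefo] → [wrntefo]
Rule 3 Final Vowel Raising: [wrntefo] → [wrntefu]

[wrntefu]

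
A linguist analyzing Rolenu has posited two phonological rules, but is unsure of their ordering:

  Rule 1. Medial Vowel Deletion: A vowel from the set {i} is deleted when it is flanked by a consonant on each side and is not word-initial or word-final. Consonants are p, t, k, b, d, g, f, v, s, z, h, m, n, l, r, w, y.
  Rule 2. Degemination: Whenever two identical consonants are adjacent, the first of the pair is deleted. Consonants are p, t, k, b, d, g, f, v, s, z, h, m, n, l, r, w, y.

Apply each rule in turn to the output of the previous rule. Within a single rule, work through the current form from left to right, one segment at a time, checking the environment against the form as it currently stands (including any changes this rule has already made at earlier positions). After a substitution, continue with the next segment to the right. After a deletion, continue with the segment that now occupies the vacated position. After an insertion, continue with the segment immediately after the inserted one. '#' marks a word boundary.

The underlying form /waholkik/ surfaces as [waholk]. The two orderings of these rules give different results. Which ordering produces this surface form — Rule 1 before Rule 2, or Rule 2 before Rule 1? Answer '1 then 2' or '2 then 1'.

1 then 2

Order 1 then 2:
  1 Medial Vowel Deletion: [waholkik] → [waholkk]
  2 Degemination: [waholkk] → [waholk]
  result: [waholk]
Order 2 then 1:
  2 Degemination: no change — [waholkik]
  1 Medial Vowel Deletion: [waholkik] → [waholkk]
  result: [waholkk]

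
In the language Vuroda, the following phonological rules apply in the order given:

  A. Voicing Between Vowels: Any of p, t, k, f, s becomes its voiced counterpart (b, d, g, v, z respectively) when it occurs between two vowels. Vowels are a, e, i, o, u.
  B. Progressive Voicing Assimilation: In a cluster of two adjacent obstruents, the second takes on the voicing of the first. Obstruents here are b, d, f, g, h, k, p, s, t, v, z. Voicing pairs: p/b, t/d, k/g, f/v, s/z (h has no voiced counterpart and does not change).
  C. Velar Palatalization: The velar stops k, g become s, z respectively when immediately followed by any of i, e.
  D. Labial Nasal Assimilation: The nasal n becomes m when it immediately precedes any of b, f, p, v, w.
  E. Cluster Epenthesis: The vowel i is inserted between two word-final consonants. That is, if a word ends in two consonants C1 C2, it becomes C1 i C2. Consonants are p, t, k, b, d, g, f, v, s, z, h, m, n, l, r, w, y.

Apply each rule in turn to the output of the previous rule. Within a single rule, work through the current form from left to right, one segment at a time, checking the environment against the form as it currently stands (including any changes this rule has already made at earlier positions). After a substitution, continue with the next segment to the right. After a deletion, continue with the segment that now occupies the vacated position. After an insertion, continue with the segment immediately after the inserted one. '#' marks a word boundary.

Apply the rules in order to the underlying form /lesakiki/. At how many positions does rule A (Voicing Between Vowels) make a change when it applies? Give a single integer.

A Voicing Between Vowels: [lesakiki] → [lezagigi]
B Progressive Voicing Assimilation: no change — [lezagigi]
C Velar Palatalization: [lezagigi] → [lezazizi]
D Labial Nasal Assimilation: no change — [lezazizi]
E Cluster Epenthesis: no change — [lezazizi]
Rule A changed 3 position(s).

3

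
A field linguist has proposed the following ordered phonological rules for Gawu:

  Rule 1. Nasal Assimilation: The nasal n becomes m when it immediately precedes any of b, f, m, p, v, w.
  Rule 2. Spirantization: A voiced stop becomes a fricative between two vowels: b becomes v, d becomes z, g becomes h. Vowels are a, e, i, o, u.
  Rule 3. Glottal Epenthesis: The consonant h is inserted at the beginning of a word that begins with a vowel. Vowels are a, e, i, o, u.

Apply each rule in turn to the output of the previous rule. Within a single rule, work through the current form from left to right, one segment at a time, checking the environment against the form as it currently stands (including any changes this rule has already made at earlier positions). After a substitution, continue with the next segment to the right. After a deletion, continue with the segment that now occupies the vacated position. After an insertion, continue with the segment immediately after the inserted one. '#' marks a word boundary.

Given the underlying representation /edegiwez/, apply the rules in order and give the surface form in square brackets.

[hezehiwez]

Rule 1 Nasal Assimilation: no change — [edegiwez]
Rule 2 Spirantization: [edegiwez] → [ezehiwez]
Rule 3 Glottal Epenthesis: [ezehiwez] → [hezehiwez]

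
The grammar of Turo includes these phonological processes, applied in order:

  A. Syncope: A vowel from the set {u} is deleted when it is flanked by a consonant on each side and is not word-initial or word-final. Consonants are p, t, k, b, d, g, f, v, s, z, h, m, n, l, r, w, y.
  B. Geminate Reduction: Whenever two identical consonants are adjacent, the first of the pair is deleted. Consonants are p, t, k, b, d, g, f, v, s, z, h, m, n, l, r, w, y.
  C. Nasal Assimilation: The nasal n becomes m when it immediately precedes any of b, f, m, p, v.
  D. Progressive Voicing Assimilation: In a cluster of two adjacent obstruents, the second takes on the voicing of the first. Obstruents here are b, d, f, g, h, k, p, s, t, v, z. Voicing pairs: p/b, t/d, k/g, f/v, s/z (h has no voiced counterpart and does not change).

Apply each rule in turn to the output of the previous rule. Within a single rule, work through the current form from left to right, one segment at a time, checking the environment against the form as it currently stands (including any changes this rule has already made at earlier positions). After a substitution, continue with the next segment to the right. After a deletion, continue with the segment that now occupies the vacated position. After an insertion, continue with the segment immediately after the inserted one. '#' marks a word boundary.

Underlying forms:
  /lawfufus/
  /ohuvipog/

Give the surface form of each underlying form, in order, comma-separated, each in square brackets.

[lawfs], [ohfipog]

/lawfufus/:
  A Syncope: [lawfufus] → [lawffs]
  B Geminate Reduction: [lawffs] → [lawfs]
  C Nasal Assimilation: no change — [lawfs]
  D Progressive Voicing Assimilation: no change — [lawfs]
/ohuvipog/:
  A Syncope: [ohuvipog] → [ohvipog]
  B Geminate Reduction: no change — [ohvipog]
  C Nasal Assimilation: no change — [ohvipog]
  D Progressive Voicing Assimilation: [ohvipog] → [ohfipog]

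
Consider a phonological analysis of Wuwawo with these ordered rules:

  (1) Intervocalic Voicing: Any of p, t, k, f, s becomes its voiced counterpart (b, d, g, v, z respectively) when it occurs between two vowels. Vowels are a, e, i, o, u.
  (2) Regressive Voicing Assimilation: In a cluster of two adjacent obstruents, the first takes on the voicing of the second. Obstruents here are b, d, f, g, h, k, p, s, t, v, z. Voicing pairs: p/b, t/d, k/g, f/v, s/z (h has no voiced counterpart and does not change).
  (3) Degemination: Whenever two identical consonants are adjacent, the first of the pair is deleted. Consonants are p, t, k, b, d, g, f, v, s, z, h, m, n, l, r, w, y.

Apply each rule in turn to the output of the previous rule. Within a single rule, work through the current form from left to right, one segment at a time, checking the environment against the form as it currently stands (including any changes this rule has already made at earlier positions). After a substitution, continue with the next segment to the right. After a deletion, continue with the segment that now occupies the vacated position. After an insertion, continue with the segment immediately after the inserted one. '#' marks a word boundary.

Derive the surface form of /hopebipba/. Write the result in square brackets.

[hobebiba]

(1) Intervocalic Voicing: [hopebipba] → [hobebipba]
(2) Regressive Voicing Assimilation: [hobebipba] → [hobebibba]
(3) Degemination: [hobebibba] → [hobebiba]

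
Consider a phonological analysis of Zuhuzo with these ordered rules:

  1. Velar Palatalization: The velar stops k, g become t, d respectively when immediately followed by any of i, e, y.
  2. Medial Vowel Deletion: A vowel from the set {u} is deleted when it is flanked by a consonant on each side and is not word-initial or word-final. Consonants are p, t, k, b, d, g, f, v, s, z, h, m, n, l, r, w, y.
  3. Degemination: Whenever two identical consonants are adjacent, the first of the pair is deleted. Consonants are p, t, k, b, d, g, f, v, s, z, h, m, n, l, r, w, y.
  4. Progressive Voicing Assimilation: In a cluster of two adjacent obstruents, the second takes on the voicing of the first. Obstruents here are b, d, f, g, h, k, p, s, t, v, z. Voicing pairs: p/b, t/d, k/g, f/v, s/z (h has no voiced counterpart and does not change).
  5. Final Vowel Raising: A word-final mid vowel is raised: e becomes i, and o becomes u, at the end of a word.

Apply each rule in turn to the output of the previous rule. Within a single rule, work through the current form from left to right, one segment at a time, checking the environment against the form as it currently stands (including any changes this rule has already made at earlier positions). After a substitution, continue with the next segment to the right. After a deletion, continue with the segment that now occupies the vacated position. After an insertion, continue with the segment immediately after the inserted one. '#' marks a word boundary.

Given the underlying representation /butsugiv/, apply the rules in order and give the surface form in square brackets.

1 Velar Palatalization: [butsugiv] → [butsudiv]
2 Medial Vowel Deletion: [butsudiv] → [btsdiv]
3 Degemination: no change — [btsdiv]
4 Progressive Voicing Assimilation: [btsdiv] → [bdzdiv]
5 Final Vowel Raising: no change — [bdzdiv]

[bdzdiv]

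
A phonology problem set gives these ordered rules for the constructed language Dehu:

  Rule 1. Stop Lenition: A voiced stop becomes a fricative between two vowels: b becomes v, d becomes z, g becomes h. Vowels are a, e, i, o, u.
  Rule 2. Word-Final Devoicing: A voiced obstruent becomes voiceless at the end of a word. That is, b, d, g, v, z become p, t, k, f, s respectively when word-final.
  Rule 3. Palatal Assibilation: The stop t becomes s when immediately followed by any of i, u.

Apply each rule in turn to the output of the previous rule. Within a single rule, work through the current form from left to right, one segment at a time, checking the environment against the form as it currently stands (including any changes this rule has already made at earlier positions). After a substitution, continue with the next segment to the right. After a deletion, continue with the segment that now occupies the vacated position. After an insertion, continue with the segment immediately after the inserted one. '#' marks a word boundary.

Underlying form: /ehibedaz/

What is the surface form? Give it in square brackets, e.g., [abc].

Rule 1 Stop Lenition: [ehibedaz] → [ehivezaz]
Rule 2 Word-Final Devoicing: [ehivezaz] → [ehivezas]
Rule 3 Palatal Assibilation: no change — [ehivezas]

[ehivezas]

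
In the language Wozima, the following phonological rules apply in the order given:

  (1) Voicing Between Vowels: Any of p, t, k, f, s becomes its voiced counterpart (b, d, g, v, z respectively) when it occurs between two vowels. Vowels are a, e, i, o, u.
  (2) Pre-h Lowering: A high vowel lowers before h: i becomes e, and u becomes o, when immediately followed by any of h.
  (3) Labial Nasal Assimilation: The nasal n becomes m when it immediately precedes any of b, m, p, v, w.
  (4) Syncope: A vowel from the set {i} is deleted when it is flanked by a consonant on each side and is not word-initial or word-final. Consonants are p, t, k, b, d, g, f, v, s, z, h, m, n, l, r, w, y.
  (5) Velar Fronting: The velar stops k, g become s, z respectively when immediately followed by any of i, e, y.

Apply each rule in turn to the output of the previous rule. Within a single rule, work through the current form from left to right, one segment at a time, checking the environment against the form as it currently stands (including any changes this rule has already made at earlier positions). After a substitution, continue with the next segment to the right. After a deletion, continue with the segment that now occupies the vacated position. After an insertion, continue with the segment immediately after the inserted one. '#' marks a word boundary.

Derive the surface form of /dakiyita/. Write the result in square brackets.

[dazyda]

(1) Voicing Between Vowels: [dakiyita] → [dagiyida]
(2) Pre-h Lowering: no change — [dagiyida]
(3) Labial Nasal Assimilation: no change — [dagiyida]
(4) Syncope: [dagiyida] → [dagyda]
(5) Velar Fronting: [dagyda] → [dazyda]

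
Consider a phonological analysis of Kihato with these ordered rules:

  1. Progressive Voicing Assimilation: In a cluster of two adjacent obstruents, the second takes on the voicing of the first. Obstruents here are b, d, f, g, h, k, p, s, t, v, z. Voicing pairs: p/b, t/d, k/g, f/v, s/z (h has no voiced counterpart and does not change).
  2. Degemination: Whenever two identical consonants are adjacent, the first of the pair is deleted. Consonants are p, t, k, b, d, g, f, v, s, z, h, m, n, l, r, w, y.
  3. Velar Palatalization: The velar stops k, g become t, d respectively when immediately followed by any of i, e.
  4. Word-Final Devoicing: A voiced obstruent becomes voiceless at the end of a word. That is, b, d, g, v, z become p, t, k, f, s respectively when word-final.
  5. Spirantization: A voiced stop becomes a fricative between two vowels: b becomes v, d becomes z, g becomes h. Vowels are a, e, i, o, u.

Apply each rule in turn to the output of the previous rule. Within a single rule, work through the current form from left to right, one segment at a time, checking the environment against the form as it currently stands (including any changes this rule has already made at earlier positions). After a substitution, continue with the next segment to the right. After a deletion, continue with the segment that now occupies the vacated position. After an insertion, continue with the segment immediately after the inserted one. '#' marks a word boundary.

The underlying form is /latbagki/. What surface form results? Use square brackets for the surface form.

1 Progressive Voicing Assimilation: [latbagki] → [latpaggi]
2 Degemination: [latpaggi] → [latpagi]
3 Velar Palatalization: [latpagi] → [latpadi]
4 Word-Final Devoicing: no change — [latpadi]
5 Spirantization: [latpadi] → [latpazi]

[latpazi]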